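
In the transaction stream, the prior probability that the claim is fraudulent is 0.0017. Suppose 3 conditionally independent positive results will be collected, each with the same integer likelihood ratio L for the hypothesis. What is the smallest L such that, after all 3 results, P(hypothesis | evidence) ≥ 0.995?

49

Prior odds = 0.0017/0.9983 = 17/9983.
Target odds = 0.995/0.005 = 199.
Need L³ ≥ 199 ÷ (17/9983) = 1986617/17.
48³ = 110592 < 1986617/17 ≤ 117649 = 49³, so L = 49.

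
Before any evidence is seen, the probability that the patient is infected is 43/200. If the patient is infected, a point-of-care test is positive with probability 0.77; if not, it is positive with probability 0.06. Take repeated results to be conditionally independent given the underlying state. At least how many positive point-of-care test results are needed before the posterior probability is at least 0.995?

3

Prior odds = 0.215/0.785 = 43/157.
Likelihood ratio of a positive = 0.77/0.06 = 77/6.
Target posterior odds = 0.995/0.005 = 199.
Require (77/6)ⁿ ≥ 199 ÷ (43/157) = 31243/43.
(77/6)² = 5929/36 falls short of 31243/43 but (77/6)³ = 456533/216 reaches it, so n = 3.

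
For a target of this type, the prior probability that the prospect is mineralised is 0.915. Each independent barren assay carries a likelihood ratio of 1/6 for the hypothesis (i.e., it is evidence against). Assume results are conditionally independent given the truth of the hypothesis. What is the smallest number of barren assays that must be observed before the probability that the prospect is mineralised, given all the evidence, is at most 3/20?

Prior odds: 0.915 ÷ 0.085 = 183/17.
Likelihood ratio per barren assay = 1/6.
Target posterior odds = 0.15/0.85 = 3/17.
Require (1/6)ⁿ ≤ 3/17 ÷ (183/17) = 1/61.
(1/6)² = 1/36 is still above 1/61 but (1/6)³ = 1/216 is at or below it, so n = 3.

3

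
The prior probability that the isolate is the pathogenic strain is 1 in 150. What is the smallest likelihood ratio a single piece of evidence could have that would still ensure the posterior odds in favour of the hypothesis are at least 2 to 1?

298

Prior odds = (1/150)/(149/150) = 1/149.
Target odds = 2.
Required Bayes factor = 2 ÷ (1/149) = 298.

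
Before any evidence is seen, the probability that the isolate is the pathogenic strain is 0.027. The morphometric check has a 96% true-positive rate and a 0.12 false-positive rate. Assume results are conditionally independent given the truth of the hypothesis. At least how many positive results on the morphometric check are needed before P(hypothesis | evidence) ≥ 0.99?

4

Prior odds: 0.027 ÷ 0.973 = 27/973.
Likelihood ratio of a positive result = 0.96/0.12 = 8.
Target posterior odds = 0.99/0.01 = 99.
Need (27/973) × 8ⁿ ≥ 99, i.e. 8ⁿ ≥ 10703/3.
8³ = 512 falls short of 10703/3 but 8⁴ = 4096 reaches it, so n = 4.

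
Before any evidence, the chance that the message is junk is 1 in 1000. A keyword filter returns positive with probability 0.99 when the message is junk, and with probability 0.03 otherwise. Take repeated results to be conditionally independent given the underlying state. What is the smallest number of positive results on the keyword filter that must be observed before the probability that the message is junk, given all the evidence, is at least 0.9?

Prior odds: 0.001 ÷ 0.999 = 1/999.
Likelihood ratio of a positive result = 0.99/0.03 = 33.
Target odds: 0.9 ÷ 0.1 = 9.
Require 33ⁿ ≥ 9 ÷ (1/999) = 8991.
33² = 1089 falls short of 8991 but 33³ = 35937 reaches it, so n = 3.

3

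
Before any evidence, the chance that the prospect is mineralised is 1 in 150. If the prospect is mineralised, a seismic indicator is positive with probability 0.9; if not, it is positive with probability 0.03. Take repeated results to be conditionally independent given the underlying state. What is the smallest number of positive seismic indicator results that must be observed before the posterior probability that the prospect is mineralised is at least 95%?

3

Prior odds: (1/150) ÷ (149/150) = 1/149.
Likelihood ratio of a positive = 0.9/0.03 = 30.
Target posterior odds = 0.95/0.05 = 19.
Need (1/149) × 30ⁿ ≥ 19, i.e. 30ⁿ ≥ 2831.
30² = 900 falls short of 2831 but 30³ = 27000 reaches it, so n = 3.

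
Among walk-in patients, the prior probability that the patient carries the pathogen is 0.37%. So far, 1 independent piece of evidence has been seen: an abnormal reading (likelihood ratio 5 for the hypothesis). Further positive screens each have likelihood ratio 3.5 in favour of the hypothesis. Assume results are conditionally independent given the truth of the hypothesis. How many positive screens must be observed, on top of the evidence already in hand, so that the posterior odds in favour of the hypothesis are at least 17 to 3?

Prior odds = 0.0037/0.9963 = 37/9963.
Bayes factor of the evidence already in hand = 5.
Odds after that evidence = (37/9963) × 5 = 185/9963.
Target odds = 17/3.
Need 3.5ⁿ ≥ 17/3 ÷ (185/9963) = 56457/185.
3.5⁴ = 150.0625 falls short of 56457/185 but 3.5⁵ = 525.21875 reaches it, so n = 5.

5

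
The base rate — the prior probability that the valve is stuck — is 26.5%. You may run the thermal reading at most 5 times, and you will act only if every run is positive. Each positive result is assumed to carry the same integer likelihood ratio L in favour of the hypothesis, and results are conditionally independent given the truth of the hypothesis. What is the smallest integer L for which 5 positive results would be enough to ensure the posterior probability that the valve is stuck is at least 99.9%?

Prior odds = 0.265/0.735 = 53/147.
Target odds = 0.999/0.001 = 999.
Need L⁵ ≥ 999 ÷ (53/147) = 146853/53.
4⁵ = 1024 < 146853/53 ≤ 3125 = 5⁵, so L = 5.

5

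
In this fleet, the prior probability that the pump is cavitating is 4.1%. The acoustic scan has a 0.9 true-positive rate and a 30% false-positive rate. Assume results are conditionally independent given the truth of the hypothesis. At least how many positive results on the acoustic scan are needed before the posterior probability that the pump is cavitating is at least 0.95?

Prior odds: 0.041 ÷ 0.959 = 41/959.
Likelihood ratio of a positive result = 0.9/0.3 = 3.
Target posterior odds = 0.95/0.05 = 19.
Need (41/959) × 3ⁿ ≥ 19, i.e. 3ⁿ ≥ 18221/41.
3⁵ = 243 falls short of 18221/41 but 3⁶ = 729 reaches it, so n = 6.

6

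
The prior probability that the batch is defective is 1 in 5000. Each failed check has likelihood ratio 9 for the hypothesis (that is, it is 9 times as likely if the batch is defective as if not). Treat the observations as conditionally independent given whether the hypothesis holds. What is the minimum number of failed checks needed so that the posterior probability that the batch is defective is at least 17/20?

5

Prior odds = 0.0002/0.9998 = 1/4999.
Likelihood ratio per failed check = 9.
Target odds: 0.85 ÷ 0.15 = 17/3.
Need (1/4999) × 9ⁿ ≥ 17/3, i.e. 9ⁿ ≥ 84983/3.
9⁴ = 6561 falls short of 84983/3 but 9⁵ = 59049 reaches it, so n = 5.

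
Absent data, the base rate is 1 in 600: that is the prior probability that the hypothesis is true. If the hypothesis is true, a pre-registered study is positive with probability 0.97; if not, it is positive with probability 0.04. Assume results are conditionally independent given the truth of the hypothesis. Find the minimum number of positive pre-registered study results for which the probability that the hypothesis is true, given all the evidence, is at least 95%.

Prior odds: (1/600) ÷ (599/600) = 1/599.
Likelihood ratio of a positive = 0.97/0.04 = 24.25.
Target posterior odds = 0.95/0.05 = 19.
Require 24.25ⁿ ≥ 19 ÷ (1/599) = 11381.
24.25² = 588.0625 falls short of 11381 but 24.25³ = 912673/64 reaches it, so n = 3.

3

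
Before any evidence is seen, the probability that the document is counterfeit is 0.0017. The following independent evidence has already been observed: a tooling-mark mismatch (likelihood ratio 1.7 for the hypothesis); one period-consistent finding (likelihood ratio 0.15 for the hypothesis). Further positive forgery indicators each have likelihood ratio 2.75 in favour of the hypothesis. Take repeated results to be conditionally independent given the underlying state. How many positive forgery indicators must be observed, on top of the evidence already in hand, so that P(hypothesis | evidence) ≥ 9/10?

10

Prior odds = 0.0017/0.9983 = 17/9983.
Combined Bayes factor of the evidence already in hand = 1.7 × 0.15 = 0.255.
Odds after that evidence = (17/9983) × 0.255 = 867/1996600.
Target odds = 0.9/0.1 = 9.
Need 2.75ⁿ ≥ 9 ÷ (867/1996600) = 5989800/289.
2.75⁹ ≈8994.86 falls short of 5989800/289 but 2.75¹⁰ ≈24735.9 reaches it, so n = 10.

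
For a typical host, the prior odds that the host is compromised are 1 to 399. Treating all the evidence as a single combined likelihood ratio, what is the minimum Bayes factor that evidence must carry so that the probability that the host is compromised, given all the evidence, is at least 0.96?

Prior odds = 1/399.
Target odds = 0.96/0.04 = 24.
Required Bayes factor = 24 ÷ (1/399) = 9576.

9576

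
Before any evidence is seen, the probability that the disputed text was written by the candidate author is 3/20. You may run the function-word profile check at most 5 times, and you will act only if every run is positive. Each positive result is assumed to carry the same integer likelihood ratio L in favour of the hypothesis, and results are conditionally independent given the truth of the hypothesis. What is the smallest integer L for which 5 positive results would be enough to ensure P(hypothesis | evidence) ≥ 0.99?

4

Prior odds = 0.15/0.85 = 3/17.
Target odds = 0.99/0.01 = 99.
Need L⁵ ≥ 99 ÷ (3/17) = 561.
3⁵ = 243 < 561 ≤ 1024 = 4⁵, so L = 4.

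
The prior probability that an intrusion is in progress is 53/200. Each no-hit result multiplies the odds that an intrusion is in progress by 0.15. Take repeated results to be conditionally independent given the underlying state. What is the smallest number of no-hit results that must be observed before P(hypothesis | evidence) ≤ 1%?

2

Prior odds: 0.265 ÷ 0.735 = 53/147.
Likelihood ratio per no-hit result = 0.15.
Target posterior odds = 0.01/0.99 = 1/99.
Need (53/147) × 0.15ⁿ ≤ 1/99, i.e. 0.15ⁿ ≤ 49/1749.
0.15¹ = 0.15 is still above 49/1749 but 0.15² = 0.0225 is at or below it, so n = 2.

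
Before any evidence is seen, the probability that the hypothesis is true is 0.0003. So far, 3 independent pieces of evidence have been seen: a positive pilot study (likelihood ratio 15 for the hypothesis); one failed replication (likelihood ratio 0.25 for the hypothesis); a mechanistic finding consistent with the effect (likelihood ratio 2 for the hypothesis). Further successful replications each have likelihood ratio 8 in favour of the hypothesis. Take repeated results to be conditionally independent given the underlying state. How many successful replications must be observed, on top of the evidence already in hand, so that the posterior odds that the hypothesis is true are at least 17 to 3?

4

Prior odds = 0.0003/0.9997 = 3/9997.
Combined Bayes factor of the evidence already in hand = 15 × 0.25 × 2 = 7.5.
Odds after that evidence = (3/9997) × 7.5 = 45/19994.
Target odds = 17/3.
Need 8ⁿ ≥ 17/3 ÷ (45/19994) = 339898/135.
8³ = 512 falls short of 339898/135 but 8⁴ = 4096 reaches it, so n = 4.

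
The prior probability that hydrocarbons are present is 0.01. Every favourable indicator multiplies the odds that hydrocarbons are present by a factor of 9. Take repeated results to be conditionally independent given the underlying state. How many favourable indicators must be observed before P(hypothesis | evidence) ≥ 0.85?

3

Prior odds: 0.01 ÷ 0.99 = 1/99.
Likelihood ratio per favourable indicator = 9.
Target odds: 0.85 ÷ 0.15 = 17/3.
Require 9ⁿ ≥ 17/3 ÷ (1/99) = 561.
9² = 81 falls short of 561 but 9³ = 729 reaches it, so n = 3.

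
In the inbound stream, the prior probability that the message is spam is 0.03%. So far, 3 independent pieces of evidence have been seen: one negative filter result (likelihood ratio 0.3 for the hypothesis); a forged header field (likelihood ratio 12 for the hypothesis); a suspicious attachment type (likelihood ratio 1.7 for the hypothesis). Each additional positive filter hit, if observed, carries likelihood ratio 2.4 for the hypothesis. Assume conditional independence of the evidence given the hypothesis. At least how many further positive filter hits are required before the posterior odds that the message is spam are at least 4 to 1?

Prior odds = 0.0003/0.9997 = 3/9997.
Combined Bayes factor of the evidence already in hand = 0.3 × 12 × 1.7 = 6.12.
Odds after that evidence = (3/9997) × 6.12 = 459/249925.
Target odds = 4.
Need 2.4ⁿ ≥ 4 ÷ (459/249925) = 999700/459.
2.4⁸ = 429981696/390625 falls short of 999700/459 but 2.4⁹ ≈2641.81 reaches it, so n = 9.

9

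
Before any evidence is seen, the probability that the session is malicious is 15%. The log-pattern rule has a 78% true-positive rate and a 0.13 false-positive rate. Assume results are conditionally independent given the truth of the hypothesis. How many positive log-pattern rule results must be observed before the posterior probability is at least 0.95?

3

Prior odds: 0.15 ÷ 0.85 = 3/17.
Likelihood ratio of a positive result = 0.78/0.13 = 6.
Target odds: 0.95 ÷ 0.05 = 19.
Require 6ⁿ ≥ 19 ÷ (3/17) = 323/3.
6² = 36 falls short of 323/3 but 6³ = 216 reaches it, so n = 3.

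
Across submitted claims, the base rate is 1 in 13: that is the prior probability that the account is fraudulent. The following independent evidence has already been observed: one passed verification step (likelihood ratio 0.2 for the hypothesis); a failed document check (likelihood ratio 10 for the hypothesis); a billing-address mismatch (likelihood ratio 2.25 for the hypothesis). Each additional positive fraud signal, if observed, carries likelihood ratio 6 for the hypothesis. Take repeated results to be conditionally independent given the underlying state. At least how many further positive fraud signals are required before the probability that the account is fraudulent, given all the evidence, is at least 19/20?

3

Prior odds = (1/13)/(12/13) = 1/12.
Combined Bayes factor of the evidence already in hand = 0.2 × 10 × 2.25 = 4.5.
Odds after that evidence = (1/12) × 4.5 = 0.375.
Target odds = 0.95/0.05 = 19.
Need 6ⁿ ≥ 19 ÷ 0.375 = 152/3.
6² = 36 falls short of 152/3 but 6³ = 216 reaches it, so n = 3.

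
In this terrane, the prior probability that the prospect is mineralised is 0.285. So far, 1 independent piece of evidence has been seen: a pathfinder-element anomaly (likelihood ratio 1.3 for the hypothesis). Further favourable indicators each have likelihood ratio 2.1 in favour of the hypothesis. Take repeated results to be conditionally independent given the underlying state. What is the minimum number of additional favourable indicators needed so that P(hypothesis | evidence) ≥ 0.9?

Prior odds = 0.285/0.715 = 57/143.
Bayes factor of the evidence already in hand = 1.3.
Odds after that evidence = (57/143) × 1.3 = 57/110.
Target odds = 0.9/0.1 = 9.
Need 2.1ⁿ ≥ 9 ÷ (57/110) = 330/19.
2.1³ = 9.261 falls short of 330/19 but 2.1⁴ = 19.4481 reaches it, so n = 4.

4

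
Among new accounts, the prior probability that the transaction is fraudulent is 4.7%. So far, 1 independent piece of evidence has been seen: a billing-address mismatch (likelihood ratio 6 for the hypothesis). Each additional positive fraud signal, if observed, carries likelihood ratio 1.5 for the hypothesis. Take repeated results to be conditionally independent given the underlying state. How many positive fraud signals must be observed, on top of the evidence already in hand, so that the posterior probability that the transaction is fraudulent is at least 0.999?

21

Prior odds = 0.047/0.953 = 47/953.
Bayes factor of the evidence already in hand = 6.
Odds after that evidence = (47/953) × 6 = 282/953.
Target odds = 0.999/0.001 = 999.
Need 1.5ⁿ ≥ 999 ÷ (282/953) = 317349/94.
1.5²⁰ ≈3325.26 falls short of 317349/94 but 1.5²¹ ≈4987.89 reaches it, so n = 21.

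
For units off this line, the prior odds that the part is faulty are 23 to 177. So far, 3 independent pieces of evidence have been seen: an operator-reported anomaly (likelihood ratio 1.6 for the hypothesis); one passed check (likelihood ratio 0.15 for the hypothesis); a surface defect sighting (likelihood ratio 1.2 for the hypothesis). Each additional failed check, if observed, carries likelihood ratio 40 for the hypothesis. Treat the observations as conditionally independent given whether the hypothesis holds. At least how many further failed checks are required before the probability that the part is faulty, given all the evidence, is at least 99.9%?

3

Prior odds = 23/177.
Combined Bayes factor of the evidence already in hand = 1.6 × 0.15 × 1.2 = 0.288.
Odds after that evidence = (23/177) × 0.288 = 276/7375.
Target odds = 0.999/0.001 = 999.
Need 40ⁿ ≥ 999 ÷ (276/7375) = 2455875/92.
40² = 1600 falls short of 2455875/92 but 40³ = 64000 reaches it, so n = 3.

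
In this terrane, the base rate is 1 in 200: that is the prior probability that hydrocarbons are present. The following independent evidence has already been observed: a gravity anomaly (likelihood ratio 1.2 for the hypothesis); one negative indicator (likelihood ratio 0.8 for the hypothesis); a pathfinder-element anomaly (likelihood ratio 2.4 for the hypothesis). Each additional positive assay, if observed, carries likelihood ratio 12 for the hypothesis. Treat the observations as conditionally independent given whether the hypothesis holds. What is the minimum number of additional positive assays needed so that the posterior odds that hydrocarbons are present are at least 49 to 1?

4

Prior odds = 0.005/0.995 = 1/199.
Combined Bayes factor of the evidence already in hand = 1.2 × 0.8 × 2.4 = 2.304.
Odds after that evidence = (1/199) × 2.304 = 288/24875.
Target odds = 49.
Need 12ⁿ ≥ 49 ÷ (288/24875) = 1218875/288.
12³ = 1728 falls short of 1218875/288 but 12⁴ = 20736 reaches it, so n = 4.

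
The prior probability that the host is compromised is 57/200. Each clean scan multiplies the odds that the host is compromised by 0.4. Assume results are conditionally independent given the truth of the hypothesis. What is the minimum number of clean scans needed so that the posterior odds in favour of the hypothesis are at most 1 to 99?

Prior odds = 0.285/0.715 = 57/143.
Likelihood ratio per clean scan = 0.4.
Target odds = 1/99.
Need (57/143) × 0.4ⁿ ≤ 1/99, i.e. 0.4ⁿ ≤ 13/513.
0.4⁴ = 0.0256 is still above 13/513 but 0.4⁵ = 0.01024 is at or below it, so n = 5.

5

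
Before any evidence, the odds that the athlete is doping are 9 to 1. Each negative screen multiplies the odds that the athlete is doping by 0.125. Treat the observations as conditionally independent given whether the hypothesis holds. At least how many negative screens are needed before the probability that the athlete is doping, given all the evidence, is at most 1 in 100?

Prior odds = 9.
Likelihood ratio per negative screen = 0.125.
Target posterior odds = 0.01/0.99 = 1/99.
Require 0.125ⁿ ≤ 1/99 ÷ 9 = 1/891.
0.125³ = 0.001953125 is still above 1/891 but 0.125⁴ = 1/4096 is at or below it, so n = 4.

4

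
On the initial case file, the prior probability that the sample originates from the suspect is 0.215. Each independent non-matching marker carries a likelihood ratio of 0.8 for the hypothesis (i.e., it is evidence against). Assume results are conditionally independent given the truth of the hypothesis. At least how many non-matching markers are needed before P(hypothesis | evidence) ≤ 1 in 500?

23

Prior odds: 0.215 ÷ 0.785 = 43/157.
Likelihood ratio per non-matching marker = 0.8.
Target odds: 0.002 ÷ 0.998 = 1/499.
Need (43/157) × 0.8ⁿ ≤ 1/499, i.e. 0.8ⁿ ≤ 157/21457.
0.8²² ≈0.0073787 is still above 157/21457 but 0.8²³ ≈0.00590296 is at or below it, so n = 23.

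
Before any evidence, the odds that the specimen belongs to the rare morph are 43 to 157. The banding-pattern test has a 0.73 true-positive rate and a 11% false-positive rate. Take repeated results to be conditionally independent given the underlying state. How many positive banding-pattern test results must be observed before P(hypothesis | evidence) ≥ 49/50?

3

Prior odds = 43/157.
Likelihood ratio of a positive result = 0.73/0.11 = 73/11.
Target posterior odds = 0.98/0.02 = 49.
Require (73/11)ⁿ ≥ 49 ÷ (43/157) = 7693/43.
(73/11)² = 5329/121 falls short of 7693/43 but (73/11)³ = 389017/1331 reaches it, so n = 3.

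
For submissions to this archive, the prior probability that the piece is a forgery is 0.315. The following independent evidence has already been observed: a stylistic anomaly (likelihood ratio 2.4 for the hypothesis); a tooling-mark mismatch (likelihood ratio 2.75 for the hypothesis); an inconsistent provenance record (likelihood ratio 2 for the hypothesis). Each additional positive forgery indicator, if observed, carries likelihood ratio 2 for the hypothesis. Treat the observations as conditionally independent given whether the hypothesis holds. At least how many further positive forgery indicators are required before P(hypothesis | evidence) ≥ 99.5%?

6

Prior odds = 0.315/0.685 = 63/137.
Combined Bayes factor of the evidence already in hand = 2.4 × 2.75 × 2 = 13.2.
Odds after that evidence = (63/137) × 13.2 = 4158/685.
Target odds = 0.995/0.005 = 199.
Need 2ⁿ ≥ 199 ÷ (4158/685) = 136315/4158.
2⁵ = 32 falls short of 136315/4158 but 2⁶ = 64 reaches it, so n = 6.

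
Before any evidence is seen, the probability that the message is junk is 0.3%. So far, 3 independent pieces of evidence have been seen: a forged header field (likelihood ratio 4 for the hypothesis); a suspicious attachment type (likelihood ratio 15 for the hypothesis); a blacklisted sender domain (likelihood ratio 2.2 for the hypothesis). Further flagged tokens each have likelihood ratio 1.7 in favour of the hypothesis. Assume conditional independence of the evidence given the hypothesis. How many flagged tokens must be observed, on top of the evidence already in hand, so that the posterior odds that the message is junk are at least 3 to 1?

4

Prior odds = 0.003/0.997 = 3/997.
Combined Bayes factor of the evidence already in hand = 4 × 15 × 2.2 = 132.
Odds after that evidence = (3/997) × 132 = 396/997.
Target odds = 3.
Need 1.7ⁿ ≥ 3 ÷ (396/997) = 997/132.
1.7³ = 4.913 falls short of 997/132 but 1.7⁴ = 8.3521 reaches it, so n = 4.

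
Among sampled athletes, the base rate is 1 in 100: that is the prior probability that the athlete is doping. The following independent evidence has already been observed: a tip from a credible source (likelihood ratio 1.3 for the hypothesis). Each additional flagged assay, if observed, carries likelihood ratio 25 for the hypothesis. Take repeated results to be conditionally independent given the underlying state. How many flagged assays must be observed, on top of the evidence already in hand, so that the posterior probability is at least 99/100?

3

Prior odds = 0.01/0.99 = 1/99.
Bayes factor of the evidence already in hand = 1.3.
Odds after that evidence = (1/99) × 1.3 = 13/990.
Target odds = 0.99/0.01 = 99.
Need 25ⁿ ≥ 99 ÷ (13/990) = 98010/13.
25² = 625 falls short of 98010/13 but 25³ = 15625 reaches it, so n = 3.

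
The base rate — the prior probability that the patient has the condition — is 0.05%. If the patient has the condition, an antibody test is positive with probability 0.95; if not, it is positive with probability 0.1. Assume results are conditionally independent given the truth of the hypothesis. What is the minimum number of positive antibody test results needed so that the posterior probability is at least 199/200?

Prior odds = 0.0005/0.9995 = 1/1999.
Likelihood ratio of a positive = 0.95/0.1 = 9.5.
Target posterior odds = 0.995/0.005 = 199.
Need (1/1999) × 9.5ⁿ ≥ 199, i.e. 9.5ⁿ ≥ 397801.
9.5⁵ = 77378.09375 falls short of 397801 but 9.5⁶ = 47045881/64 reaches it, so n = 6.

6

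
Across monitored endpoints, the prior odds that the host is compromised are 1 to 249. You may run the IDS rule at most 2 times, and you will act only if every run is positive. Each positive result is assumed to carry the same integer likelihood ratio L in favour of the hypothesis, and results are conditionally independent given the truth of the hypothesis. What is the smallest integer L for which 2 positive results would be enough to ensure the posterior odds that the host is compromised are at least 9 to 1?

Prior odds = 1/249.
Target odds = 9.
Need L² ≥ 9 ÷ (1/249) = 2241.
47² = 2209 < 2241 ≤ 2304 = 48², so L = 48.

48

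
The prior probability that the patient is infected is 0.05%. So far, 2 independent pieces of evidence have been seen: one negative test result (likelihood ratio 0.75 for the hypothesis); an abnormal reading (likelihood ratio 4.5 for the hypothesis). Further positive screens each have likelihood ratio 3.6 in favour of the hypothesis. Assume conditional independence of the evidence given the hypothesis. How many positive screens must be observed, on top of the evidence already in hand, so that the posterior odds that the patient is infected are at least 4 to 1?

7

Prior odds = 0.0005/0.9995 = 1/1999.
Combined Bayes factor of the evidence already in hand = 0.75 × 4.5 = 3.375.
Odds after that evidence = (1/1999) × 3.375 = 27/15992.
Target odds = 4.
Need 3.6ⁿ ≥ 4 ÷ (27/15992) = 63968/27.
3.6⁶ = 34012224/15625 falls short of 63968/27 but 3.6⁷ = 612220032/78125 reaches it, so n = 7.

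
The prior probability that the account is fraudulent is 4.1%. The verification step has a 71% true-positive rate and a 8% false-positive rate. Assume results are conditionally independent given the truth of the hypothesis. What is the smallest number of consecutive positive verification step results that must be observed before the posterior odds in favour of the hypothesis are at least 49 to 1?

Prior odds = 0.041/0.959 = 41/959.
Likelihood ratio of a positive result = 0.71/0.08 = 8.875.
Target odds = 49.
Need (41/959) × 8.875ⁿ ≥ 49, i.e. 8.875ⁿ ≥ 46991/41.
8.875³ = 357911/512 falls short of 46991/41 but 8.875⁴ = 25411681/4096 reaches it, so n = 4.

4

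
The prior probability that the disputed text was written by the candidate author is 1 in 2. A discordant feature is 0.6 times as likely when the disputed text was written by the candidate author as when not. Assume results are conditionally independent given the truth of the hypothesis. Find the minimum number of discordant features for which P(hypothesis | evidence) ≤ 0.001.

14

Prior odds = 0.5/0.5 = 1.
Likelihood ratio per discordant feature = 0.6.
Target odds: 0.001 ÷ 0.999 = 1/999.
Need 1 × 0.6ⁿ ≤ 1/999, i.e. 0.6ⁿ ≤ 1/999.
0.6¹³ ≈0.00130607 is still above 1/999 but 0.6¹⁴ ≈0.000783642 is at or below it, so n = 14.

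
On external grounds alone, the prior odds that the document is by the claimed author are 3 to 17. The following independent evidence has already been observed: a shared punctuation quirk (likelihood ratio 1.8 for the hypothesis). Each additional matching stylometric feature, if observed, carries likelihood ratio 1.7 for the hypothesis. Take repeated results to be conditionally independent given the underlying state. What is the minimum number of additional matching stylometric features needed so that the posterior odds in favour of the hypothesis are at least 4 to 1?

Prior odds = 3/17.
Bayes factor of the evidence already in hand = 1.8.
Odds after that evidence = (3/17) × 1.8 = 27/85.
Target odds = 4.
Need 1.7ⁿ ≥ 4 ÷ (27/85) = 340/27.
1.7⁴ = 8.3521 falls short of 340/27 but 1.7⁵ = 1419857/100000 reaches it, so n = 5.

5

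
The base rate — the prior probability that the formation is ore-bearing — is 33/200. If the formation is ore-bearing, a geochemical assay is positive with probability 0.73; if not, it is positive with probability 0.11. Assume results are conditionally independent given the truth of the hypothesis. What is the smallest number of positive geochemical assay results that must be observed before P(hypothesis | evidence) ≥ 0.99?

Prior odds: 0.165 ÷ 0.835 = 33/167.
Likelihood ratio of a positive = 0.73/0.11 = 73/11.
Target posterior odds = 0.99/0.01 = 99.
Need (33/167) × (73/11)ⁿ ≥ 99, i.e. (73/11)ⁿ ≥ 501.
(73/11)³ = 389017/1331 falls short of 501 but (73/11)⁴ = 28398241/14641 reaches it, so n = 4.

4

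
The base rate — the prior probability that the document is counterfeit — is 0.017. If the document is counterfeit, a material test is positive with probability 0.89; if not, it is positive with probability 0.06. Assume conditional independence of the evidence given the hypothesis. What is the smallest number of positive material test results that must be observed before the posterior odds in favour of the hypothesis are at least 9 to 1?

Prior odds: 0.017 ÷ 0.983 = 17/983.
Likelihood ratio of a positive = 0.89/0.06 = 89/6.
Target odds = 9.
Need (17/983) × (89/6)ⁿ ≥ 9, i.e. (89/6)ⁿ ≥ 8847/17.
(89/6)² = 7921/36 falls short of 8847/17 but (89/6)³ = 704969/216 reaches it, so n = 3.

3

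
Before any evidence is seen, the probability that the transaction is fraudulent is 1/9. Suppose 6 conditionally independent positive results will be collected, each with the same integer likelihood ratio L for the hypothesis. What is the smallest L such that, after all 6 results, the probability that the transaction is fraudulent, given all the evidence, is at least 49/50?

Prior odds = (1/9)/(8/9) = 0.125.
Target odds = 0.98/0.02 = 49.
Need L⁶ ≥ 49 ÷ 0.125 = 392.
2⁶ = 64 < 392 ≤ 729 = 3⁶, so L = 3.

3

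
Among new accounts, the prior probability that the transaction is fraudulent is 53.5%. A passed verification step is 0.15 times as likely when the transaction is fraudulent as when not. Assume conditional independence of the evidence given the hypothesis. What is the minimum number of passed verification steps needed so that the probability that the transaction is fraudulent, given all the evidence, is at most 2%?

3

Prior odds: 0.535 ÷ 0.465 = 107/93.
Likelihood ratio per passed verification step = 0.15.
Target posterior odds = 0.02/0.98 = 1/49.
Need (107/93) × 0.15ⁿ ≤ 1/49, i.e. 0.15ⁿ ≤ 93/5243.
0.15² = 0.0225 is still above 93/5243 but 0.15³ = 0.003375 is at or below it, so n = 3.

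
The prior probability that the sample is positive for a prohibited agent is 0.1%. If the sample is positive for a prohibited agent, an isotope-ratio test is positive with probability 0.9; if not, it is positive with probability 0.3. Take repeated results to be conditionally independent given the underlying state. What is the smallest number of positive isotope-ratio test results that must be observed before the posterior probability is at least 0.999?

Prior odds: 0.001 ÷ 0.999 = 1/999.
Likelihood ratio of a positive = 0.9/0.3 = 3.
Target posterior odds = 0.999/0.001 = 999.
Need (1/999) × 3ⁿ ≥ 999, i.e. 3ⁿ ≥ 998001.
3¹² = 531441 falls short of 998001 but 3¹³ = 1594323 reaches it, so n = 13.

13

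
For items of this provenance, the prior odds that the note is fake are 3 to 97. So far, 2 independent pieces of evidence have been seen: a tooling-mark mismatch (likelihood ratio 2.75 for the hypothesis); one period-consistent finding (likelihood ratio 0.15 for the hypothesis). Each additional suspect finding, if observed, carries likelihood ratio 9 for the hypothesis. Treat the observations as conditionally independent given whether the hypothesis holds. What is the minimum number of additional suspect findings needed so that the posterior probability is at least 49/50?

4

Prior odds = 3/97.
Combined Bayes factor of the evidence already in hand = 2.75 × 0.15 = 0.4125.
Odds after that evidence = (3/97) × 0.4125 = 99/7760.
Target odds = 0.98/0.02 = 49.
Need 9ⁿ ≥ 49 ÷ (99/7760) = 380240/99.
9³ = 729 falls short of 380240/99 but 9⁴ = 6561 reaches it, so n = 4.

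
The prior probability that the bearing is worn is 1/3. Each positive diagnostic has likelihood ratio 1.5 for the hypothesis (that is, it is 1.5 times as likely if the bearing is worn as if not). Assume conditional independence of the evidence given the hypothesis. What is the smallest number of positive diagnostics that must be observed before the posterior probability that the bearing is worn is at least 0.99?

14

Prior odds: (1/3) ÷ (2/3) = 0.5.
Likelihood ratio per positive diagnostic = 1.5.
Target posterior odds = 0.99/0.01 = 99.
Require 1.5ⁿ ≥ 99 ÷ 0.5 = 198.
1.5¹³ = 1594323/8192 falls short of 198 but 1.5¹⁴ = 4782969/16384 reaches it, so n = 14.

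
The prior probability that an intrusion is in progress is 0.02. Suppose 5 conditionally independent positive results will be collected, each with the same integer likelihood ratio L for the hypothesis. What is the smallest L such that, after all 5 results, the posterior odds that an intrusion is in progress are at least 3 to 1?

3

Prior odds = 0.02/0.98 = 1/49.
Target odds = 3.
Need L⁵ ≥ 3 ÷ (1/49) = 147.
2⁵ = 32 < 147 ≤ 243 = 3⁵, so L = 3.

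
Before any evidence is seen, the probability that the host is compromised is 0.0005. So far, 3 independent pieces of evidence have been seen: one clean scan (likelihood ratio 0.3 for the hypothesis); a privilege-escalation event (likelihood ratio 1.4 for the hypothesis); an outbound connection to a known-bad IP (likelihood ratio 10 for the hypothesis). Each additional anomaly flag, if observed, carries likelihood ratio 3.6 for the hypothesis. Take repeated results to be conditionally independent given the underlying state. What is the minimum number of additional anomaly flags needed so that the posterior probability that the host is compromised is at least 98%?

Prior odds = 0.0005/0.9995 = 1/1999.
Combined Bayes factor of the evidence already in hand = 0.3 × 1.4 × 10 = 4.2.
Odds after that evidence = (1/1999) × 4.2 = 21/9995.
Target odds = 0.98/0.02 = 49.
Need 3.6ⁿ ≥ 49 ÷ (21/9995) = 69965/3.
3.6⁷ = 612220032/78125 falls short of 69965/3 but 3.6⁸ ≈28211.1 reaches it, so n = 8.

8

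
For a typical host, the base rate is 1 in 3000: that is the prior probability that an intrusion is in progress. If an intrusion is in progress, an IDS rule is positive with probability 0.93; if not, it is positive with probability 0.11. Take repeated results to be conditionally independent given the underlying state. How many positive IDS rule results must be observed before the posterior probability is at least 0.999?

Prior odds: (1/3000) ÷ (2999/3000) = 1/2999.
Likelihood ratio of a positive = 0.93/0.11 = 93/11.
Target posterior odds = 0.999/0.001 = 999.
Require (93/11)ⁿ ≥ 999 ÷ (1/2999) = 2996001.
(93/11)⁶ ≈365209 falls short of 2996001 but (93/11)⁷ ≈3.08768e+06 reaches it, so n = 7.

7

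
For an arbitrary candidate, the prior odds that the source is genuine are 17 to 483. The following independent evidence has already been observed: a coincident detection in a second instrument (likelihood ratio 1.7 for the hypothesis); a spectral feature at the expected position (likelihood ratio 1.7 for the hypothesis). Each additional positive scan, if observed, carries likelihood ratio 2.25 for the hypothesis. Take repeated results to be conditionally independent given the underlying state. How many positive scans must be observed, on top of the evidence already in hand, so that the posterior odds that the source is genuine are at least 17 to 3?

5

Prior odds = 17/483.
Combined Bayes factor of the evidence already in hand = 1.7 × 1.7 = 2.89.
Odds after that evidence = (17/483) × 2.89 = 4913/48300.
Target odds = 17/3.
Need 2.25ⁿ ≥ 17/3 ÷ (4913/48300) = 16100/289.
2.25⁴ = 25.62890625 falls short of 16100/289 but 2.25⁵ = 59049/1024 reaches it, so n = 5.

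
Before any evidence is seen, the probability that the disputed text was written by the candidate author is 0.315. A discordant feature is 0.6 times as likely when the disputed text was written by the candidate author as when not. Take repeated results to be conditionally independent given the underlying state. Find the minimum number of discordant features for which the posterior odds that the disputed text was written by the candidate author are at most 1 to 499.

Prior odds = 0.315/0.685 = 63/137.
Likelihood ratio per discordant feature = 0.6.
Target odds = 1/499.
Need (63/137) × 0.6ⁿ ≤ 1/499, i.e. 0.6ⁿ ≤ 137/31437.
0.6¹⁰ = 59049/9765625 is still above 137/31437 but 0.6¹¹ = 177147/48828125 is at or below it, so n = 11.

11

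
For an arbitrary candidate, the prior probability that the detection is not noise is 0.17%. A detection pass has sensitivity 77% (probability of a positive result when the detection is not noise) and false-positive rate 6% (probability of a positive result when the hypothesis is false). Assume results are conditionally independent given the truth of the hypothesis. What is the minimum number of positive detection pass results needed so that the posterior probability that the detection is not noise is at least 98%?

5

Prior odds = 0.0017/0.9983 = 17/9983.
Likelihood ratio of a positive result = 0.77/0.06 = 77/6.
Target posterior odds = 0.98/0.02 = 49.
Require (77/6)ⁿ ≥ 49 ÷ (17/9983) = 489167/17.
(77/6)⁴ = 35153041/1296 falls short of 489167/17 but (77/6)⁵ ≈348095 reaches it, so n = 5.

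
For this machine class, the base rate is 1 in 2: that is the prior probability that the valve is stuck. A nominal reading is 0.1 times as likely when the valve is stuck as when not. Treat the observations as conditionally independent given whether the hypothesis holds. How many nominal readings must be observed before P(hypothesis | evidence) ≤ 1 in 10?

1

Prior odds: 0.5 ÷ 0.5 = 1.
Likelihood ratio per nominal reading = 0.1.
Target odds: 0.1 ÷ 0.9 = 1/9.
Require 0.1ⁿ ≤ 1/9 ÷ 1 = 1/9.
0.1¹ = 0.1, which is already at or below the required 1/9; so n = 1.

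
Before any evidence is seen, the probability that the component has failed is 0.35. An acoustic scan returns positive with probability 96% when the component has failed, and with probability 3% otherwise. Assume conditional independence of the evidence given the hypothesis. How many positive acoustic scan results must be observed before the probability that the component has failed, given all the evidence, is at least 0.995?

Prior odds: 0.35 ÷ 0.65 = 7/13.
Likelihood ratio of a positive result = 0.96/0.03 = 32.
Target odds: 0.995 ÷ 0.005 = 199.
Need (7/13) × 32ⁿ ≥ 199, i.e. 32ⁿ ≥ 2587/7.
32¹ = 32 falls short of 2587/7 but 32² = 1024 reaches it, so n = 2.

2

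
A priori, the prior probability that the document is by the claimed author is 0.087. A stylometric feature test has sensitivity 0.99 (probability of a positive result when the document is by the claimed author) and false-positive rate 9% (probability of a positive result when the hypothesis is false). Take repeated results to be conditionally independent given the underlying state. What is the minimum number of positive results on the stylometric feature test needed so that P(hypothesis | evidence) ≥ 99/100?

3

Prior odds = 0.087/0.913 = 87/913.
Likelihood ratio of a positive result = 0.99/0.09 = 11.
Target posterior odds = 0.99/0.01 = 99.
Require 11ⁿ ≥ 99 ÷ (87/913) = 30129/29.
11² = 121 falls short of 30129/29 but 11³ = 1331 reaches it, so n = 3.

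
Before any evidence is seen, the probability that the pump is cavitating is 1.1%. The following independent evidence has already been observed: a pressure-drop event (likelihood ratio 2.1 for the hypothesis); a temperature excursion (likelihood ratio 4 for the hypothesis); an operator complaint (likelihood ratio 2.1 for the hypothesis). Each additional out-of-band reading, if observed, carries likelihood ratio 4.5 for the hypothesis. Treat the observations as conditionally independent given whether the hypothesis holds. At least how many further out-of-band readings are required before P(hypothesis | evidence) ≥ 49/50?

Prior odds = 0.011/0.989 = 11/989.
Combined Bayes factor of the evidence already in hand = 2.1 × 4 × 2.1 = 17.64.
Odds after that evidence = (11/989) × 17.64 = 4851/24725.
Target odds = 0.98/0.02 = 49.
Need 4.5ⁿ ≥ 49 ÷ (4851/24725) = 24725/99.
4.5³ = 91.125 falls short of 24725/99 but 4.5⁴ = 410.0625 reaches it, so n = 4.

4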